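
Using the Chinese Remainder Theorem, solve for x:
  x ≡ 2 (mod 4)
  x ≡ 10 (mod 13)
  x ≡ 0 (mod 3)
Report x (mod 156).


Moduli 4, 13, 3 are pairwise coprime; by CRT there is a unique solution modulo M = 4 · 13 · 3 = 156.
Solve pairwise, accumulating the modulus:
  Start with x ≡ 2 (mod 4).
  Combine with x ≡ 10 (mod 13): since gcd(4, 13) = 1, we get a unique residue mod 52.
    Write x = 2 + 4·t and substitute into x ≡ 10 (mod 13): 4·t ≡ 10 − 2 = 8 (mod 13).
    The inverse of 4 mod 13 is 10 (since 4·10 = 40 = 3·13 + 1), so t ≡ 10·8 = 80 ≡ 2 (mod 13).
    Then x = 2 + 4·2 = 10, valid modulo lcm(4, 13) = 52: x ≡ 10 (mod 52).
  Combine with x ≡ 0 (mod 3): since gcd(52, 3) = 1, we get a unique residue mod 156.
    Write x = 10 + 52·t and substitute into x ≡ 0 (mod 3): 52·t ≡ 0 − 10 = -10 (mod 3).
    Reduce coefficients mod 3: 1·t ≡ 2 (mod 3).
    So t ≡ 2 (mod 3).
    Then x = 10 + 52·2 = 114, valid modulo lcm(52, 3) = 156: x ≡ 114 (mod 156).
Verify: 114 mod 4 = 2 ✓, 114 mod 13 = 10 ✓, 114 mod 3 = 0 ✓.

x ≡ 114 (mod 156).


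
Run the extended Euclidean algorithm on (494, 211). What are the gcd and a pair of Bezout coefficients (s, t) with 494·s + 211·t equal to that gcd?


Euclidean algorithm on (494, 211) — divide until remainder is 0:
  494 = 2 · 211 + 72
  211 = 2 · 72 + 67
  72 = 1 · 67 + 5
  67 = 13 · 5 + 2
  5 = 2 · 2 + 1
  2 = 2 · 1 + 0
gcd(494, 211) = 1.
Track Bezout coefficients alongside the remainders: start with r₀ = 494 = a·1 + b·0 (s = 1, t = 0) and r₁ = 211 = a·0 + b·1 (s = 0, t = 1); each new remainder r_{k+1} = r_{k-1} − q_k·r_k inherits s_{k+1} = s_{k-1} − q_k·s_k, t_{k+1} = t_{k-1} − q_k·t_k, so r_k = a·s_k + b·t_k at every step:
  q = 2: r = 72, s = 1 − 2·0 = 1, t = 0 − 2·1 = -2  (check: 494·1 + 211·(-2) = 72)
  q = 2: r = 67, s = 0 − 2·1 = -2, t = 1 − 2·(-2) = 5  (check: 494·(-2) + 211·5 = 67)
  q = 1: r = 5, s = 1 − 1·(-2) = 3, t = -2 − 1·5 = -7  (check: 494·3 + 211·(-7) = 5)
  q = 13: r = 2, s = -2 − 13·3 = -41, t = 5 − 13·(-7) = 96  (check: 494·(-41) + 211·96 = 2)
  q = 2: r = 1, s = 3 − 2·(-41) = 85, t = -7 − 2·96 = -199  (check: 494·85 + 211·(-199) = 1)
The row with r = 1 (the gcd) gives the Bezout coefficients s = 85, t = -199.
Result: 494 · (85) + 211 · (-199) = 1.

gcd(494, 211) = 1; s = 85, t = -199 (check: 494·85 + 211·(-199) = 1).


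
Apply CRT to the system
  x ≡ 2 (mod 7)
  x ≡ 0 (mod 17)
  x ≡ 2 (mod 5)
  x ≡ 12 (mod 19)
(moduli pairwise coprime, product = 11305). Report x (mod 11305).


Product of moduli M = 7 · 17 · 5 · 19 = 11305.
Merge one congruence at a time:
  Start: x ≡ 2 (mod 7).
  Combine with x ≡ 0 (mod 17); new modulus lcm = 119.
    Write x = 2 + 7·t and substitute into x ≡ 0 (mod 17): 7·t ≡ 0 − 2 = -2 (mod 17).
    Reduce coefficients mod 17: 7·t ≡ 15 (mod 17).
    The inverse of 7 mod 17 is 5 (since 7·5 = 35 = 2·17 + 1), so t ≡ 5·15 = 75 ≡ 7 (mod 17).
    Then x = 2 + 7·7 = 51, valid modulo lcm(7, 17) = 119: x ≡ 51 (mod 119).
  Combine with x ≡ 2 (mod 5); new modulus lcm = 595.
    Write x = 51 + 119·t and substitute into x ≡ 2 (mod 5): 119·t ≡ 2 − 51 = -49 (mod 5).
    Reduce coefficients mod 5: 4·t ≡ 1 (mod 5).
    The inverse of 4 mod 5 is 4 (since 4·4 = 16 = 3·5 + 1), so t ≡ 4·1 = 4 ≡ 4 (mod 5).
    Then x = 51 + 119·4 = 527, valid modulo lcm(119, 5) = 595: x ≡ 527 (mod 595).
  Combine with x ≡ 12 (mod 19); new modulus lcm = 11305.
    Write x = 527 + 595·t and substitute into x ≡ 12 (mod 19): 595·t ≡ 12 − 527 = -515 (mod 19).
    Reduce coefficients mod 19: 6·t ≡ 17 (mod 19).
    The inverse of 6 mod 19 is 16 (since 6·16 = 96 = 5·19 + 1), so t ≡ 16·17 = 272 ≡ 6 (mod 19).
    Then x = 527 + 595·6 = 4097, valid modulo lcm(595, 19) = 11305: x ≡ 4097 (mod 11305).
Verify against each original: 4097 mod 7 = 2, 4097 mod 17 = 0, 4097 mod 5 = 2, 4097 mod 19 = 12.

x ≡ 4097 (mod 11305).


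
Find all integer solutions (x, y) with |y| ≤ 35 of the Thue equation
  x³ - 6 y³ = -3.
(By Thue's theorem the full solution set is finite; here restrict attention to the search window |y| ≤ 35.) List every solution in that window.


The equation is x³ - 6y³ = -3. For fixed y, x³ = 6·y³ − 3, so a solution requires the RHS to be a perfect cube.
Strategy: iterate y from -35 to 35, compute RHS = 6·y³ − 3, and check whether it is a (positive or negative) perfect cube.
Check small values of y:
  y = 0: RHS = -3 is not a perfect cube.
  y = 1: RHS = 3 is not a perfect cube.
  y = -1: RHS = -9 is not a perfect cube.
  y = 2: RHS = 45 is not a perfect cube.
  y = -2: RHS = -51 is not a perfect cube.
  y = 3: RHS = 159 is not a perfect cube.
  y = -3: RHS = -165 is not a perfect cube.
Continuing the search up to |y| = 35 finds no solutions either.
No (x, y) in the scanned range satisfies the equation.

No integer solutions with |y| ≤ 35.


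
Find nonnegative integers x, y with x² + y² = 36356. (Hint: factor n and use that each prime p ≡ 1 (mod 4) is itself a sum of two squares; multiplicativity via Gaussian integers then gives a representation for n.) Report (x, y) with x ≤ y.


Step 1: Factor n = 36356 = 2^2 · 61 · 149.
Step 2: Check the mod-4 condition on each prime factor: 2 = 2 (special); 61 ≡ 1 (mod 4), exponent 1; 149 ≡ 1 (mod 4), exponent 1.
All primes ≡ 3 (mod 4) appear to even exponent (or don't appear), so by the two-squares theorem n IS expressible as a sum of two squares.
Step 3: Build a representation. Group n = k² · m with k = 2 and m = 61 · 149 = 9089 (a product of primes ≡ 1 (mod 4)); a representation of m scales to one of n via (k·x)² + (k·y)² = k²(x² + y²). Each prime p ≡ 1 (mod 4) is itself a sum of two squares; find a² by testing p − a² for a perfect square:
  61: 61 − 1² = 60, 61 − 2² = 57, 61 − 3² = 52, 61 − 4² = 45, 61 − 5² = 36 = 6² ⇒ 61 = 5² + 6².
  149: 149 − 1² = 148, 149 − 2² = 145, 149 − 3² = 140, 149 − 4² = 133, 149 − 5² = 124, 149 − 6² = 113, 149 − 7² = 100 = 10² ⇒ 149 = 7² + 10².
  Combine using the Brahmagupta–Fibonacci identity (a² + b²)(c² + d²) = (ac − bd)² + (ad + bc)² = (ac + bd)² + (ad − bc)²:
  61 · 149 = 9089: from (5² + 6²)(7² + 10²), take (5·7 − 6·10, 5·10 + 6·7) = (35 − 60, 50 + 42) = (-25, 92); dropping signs (only squares matter) gives (25, 92); check 25² + 92² = 625 + 8464 = 9089 ✓.
  Scale by k = 2: (2·25, 2·92) = (50, 184).
Step 4: Order so x ≤ y and verify: 50² + 184² = 2500 + 33856 = 36356 = n. ✓

n = 36356 = 50² + 184² (one valid representation with x ≤ y).


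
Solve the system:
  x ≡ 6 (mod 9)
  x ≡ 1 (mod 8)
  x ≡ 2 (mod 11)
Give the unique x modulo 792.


Moduli 9, 8, 11 are pairwise coprime; by CRT there is a unique solution modulo M = 9 · 8 · 11 = 792.
Solve pairwise, accumulating the modulus:
  Start with x ≡ 6 (mod 9).
  Combine with x ≡ 1 (mod 8): since gcd(9, 8) = 1, we get a unique residue mod 72.
    Write x = 6 + 9·t and substitute into x ≡ 1 (mod 8): 9·t ≡ 1 − 6 = -5 (mod 8).
    Reduce coefficients mod 8: 1·t ≡ 3 (mod 8).
    So t ≡ 3 (mod 8).
    Then x = 6 + 9·3 = 33, valid modulo lcm(9, 8) = 72: x ≡ 33 (mod 72).
  Combine with x ≡ 2 (mod 11): since gcd(72, 11) = 1, we get a unique residue mod 792.
    Write x = 33 + 72·t and substitute into x ≡ 2 (mod 11): 72·t ≡ 2 − 33 = -31 (mod 11).
    Reduce coefficients mod 11: 6·t ≡ 2 (mod 11).
    The inverse of 6 mod 11 is 2 (since 6·2 = 12 = 1·11 + 1), so t ≡ 2·2 = 4 ≡ 4 (mod 11).
    Then x = 33 + 72·4 = 321, valid modulo lcm(72, 11) = 792: x ≡ 321 (mod 792).
Verify: 321 mod 9 = 6 ✓, 321 mod 8 = 1 ✓, 321 mod 11 = 2 ✓.

x ≡ 321 (mod 792).


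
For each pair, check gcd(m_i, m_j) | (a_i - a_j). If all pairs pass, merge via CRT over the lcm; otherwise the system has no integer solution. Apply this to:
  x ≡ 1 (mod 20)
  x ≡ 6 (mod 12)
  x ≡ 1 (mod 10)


Moduli 20, 12, 10 are not pairwise coprime, so CRT works modulo lcm(m_i) when all pairwise compatibility conditions hold.
Pairwise compatibility: gcd(m_i, m_j) must divide a_i - a_j for every pair.
Merge one congruence at a time:
  Start: x ≡ 1 (mod 20).
  Combine with x ≡ 6 (mod 12): gcd(20, 12) = 4, and 6 - 1 = 5 is NOT divisible by 4.
    ⇒ system is inconsistent (no integer solution).

No solution (the system is inconsistent).


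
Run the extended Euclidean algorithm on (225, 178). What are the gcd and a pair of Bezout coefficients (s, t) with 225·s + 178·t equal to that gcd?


Euclidean algorithm on (225, 178) — divide until remainder is 0:
  225 = 1 · 178 + 47
  178 = 3 · 47 + 37
  47 = 1 · 37 + 10
  37 = 3 · 10 + 7
  10 = 1 · 7 + 3
  7 = 2 · 3 + 1
  3 = 3 · 1 + 0
gcd(225, 178) = 1.
Track Bezout coefficients alongside the remainders: start with r₀ = 225 = a·1 + b·0 (s = 1, t = 0) and r₁ = 178 = a·0 + b·1 (s = 0, t = 1); each new remainder r_{k+1} = r_{k-1} − q_k·r_k inherits s_{k+1} = s_{k-1} − q_k·s_k, t_{k+1} = t_{k-1} − q_k·t_k, so r_k = a·s_k + b·t_k at every step:
  q = 1: r = 47, s = 1 − 1·0 = 1, t = 0 − 1·1 = -1  (check: 225·1 + 178·(-1) = 47)
  q = 3: r = 37, s = 0 − 3·1 = -3, t = 1 − 3·(-1) = 4  (check: 225·(-3) + 178·4 = 37)
  q = 1: r = 10, s = 1 − 1·(-3) = 4, t = -1 − 1·4 = -5  (check: 225·4 + 178·(-5) = 10)
  q = 3: r = 7, s = -3 − 3·4 = -15, t = 4 − 3·(-5) = 19  (check: 225·(-15) + 178·19 = 7)
  q = 1: r = 3, s = 4 − 1·(-15) = 19, t = -5 − 1·19 = -24  (check: 225·19 + 178·(-24) = 3)
  q = 2: r = 1, s = -15 − 2·19 = -53, t = 19 − 2·(-24) = 67  (check: 225·(-53) + 178·67 = 1)
The row with r = 1 (the gcd) gives the Bezout coefficients s = -53, t = 67.
Result: 225 · (-53) + 178 · (67) = 1.

gcd(225, 178) = 1; s = -53, t = 67 (check: 225·(-53) + 178·67 = 1).


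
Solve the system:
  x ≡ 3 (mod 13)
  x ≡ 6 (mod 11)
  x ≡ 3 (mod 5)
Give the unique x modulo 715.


Moduli 13, 11, 5 are pairwise coprime; by CRT there is a unique solution modulo M = 13 · 11 · 5 = 715.
Solve pairwise, accumulating the modulus:
  Start with x ≡ 3 (mod 13).
  Combine with x ≡ 6 (mod 11): since gcd(13, 11) = 1, we get a unique residue mod 143.
    Write x = 3 + 13·t and substitute into x ≡ 6 (mod 11): 13·t ≡ 6 − 3 = 3 (mod 11).
    Reduce coefficients mod 11: 2·t ≡ 3 (mod 11).
    The inverse of 2 mod 11 is 6 (since 2·6 = 12 = 1·11 + 1), so t ≡ 6·3 = 18 ≡ 7 (mod 11).
    Then x = 3 + 13·7 = 94, valid modulo lcm(13, 11) = 143: x ≡ 94 (mod 143).
  Combine with x ≡ 3 (mod 5): since gcd(143, 5) = 1, we get a unique residue mod 715.
    Write x = 94 + 143·t and substitute into x ≡ 3 (mod 5): 143·t ≡ 3 − 94 = -91 (mod 5).
    Reduce coefficients mod 5: 3·t ≡ 4 (mod 5).
    The inverse of 3 mod 5 is 2 (since 3·2 = 6 = 1·5 + 1), so t ≡ 2·4 = 8 ≡ 3 (mod 5).
    Then x = 94 + 143·3 = 523, valid modulo lcm(143, 5) = 715: x ≡ 523 (mod 715).
Verify: 523 mod 13 = 3 ✓, 523 mod 11 = 6 ✓, 523 mod 5 = 3 ✓.

x ≡ 523 (mod 715).


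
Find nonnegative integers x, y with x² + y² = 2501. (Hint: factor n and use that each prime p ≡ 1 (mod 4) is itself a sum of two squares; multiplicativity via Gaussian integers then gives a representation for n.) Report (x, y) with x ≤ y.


Step 1: Factor n = 2501 = 41 · 61.
Step 2: Check the mod-4 condition on each prime factor: 41 ≡ 1 (mod 4), exponent 1; 61 ≡ 1 (mod 4), exponent 1.
All primes ≡ 3 (mod 4) appear to even exponent (or don't appear), so by the two-squares theorem n IS expressible as a sum of two squares.
Step 3: Build a representation. Here n = 41 · 61 is a product of primes ≡ 1 (mod 4). Each prime p ≡ 1 (mod 4) is itself a sum of two squares; find a² by testing p − a² for a perfect square:
  41: 41 − 1² = 40, 41 − 2² = 37, 41 − 3² = 32, 41 − 4² = 25 = 5² ⇒ 41 = 4² + 5².
  61: 61 − 1² = 60, 61 − 2² = 57, 61 − 3² = 52, 61 − 4² = 45, 61 − 5² = 36 = 6² ⇒ 61 = 5² + 6².
  Combine using the Brahmagupta–Fibonacci identity (a² + b²)(c² + d²) = (ac − bd)² + (ad + bc)² = (ac + bd)² + (ad − bc)²:
  41 · 61 = 2501: from (4² + 5²)(5² + 6²), take (4·5 − 5·6, 4·6 + 5·5) = (20 − 30, 24 + 25) = (-10, 49); dropping signs (only squares matter) gives (10, 49); check 10² + 49² = 100 + 2401 = 2501 ✓.
Step 4: Order so x ≤ y and verify: 10² + 49² = 100 + 2401 = 2501 = n. ✓

n = 2501 = 10² + 49² (one valid representation with x ≤ y).


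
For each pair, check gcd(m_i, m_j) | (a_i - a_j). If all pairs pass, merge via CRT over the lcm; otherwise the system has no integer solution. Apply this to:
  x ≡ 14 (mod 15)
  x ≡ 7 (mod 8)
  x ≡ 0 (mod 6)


Moduli 15, 8, 6 are not pairwise coprime, so CRT works modulo lcm(m_i) when all pairwise compatibility conditions hold.
Pairwise compatibility: gcd(m_i, m_j) must divide a_i - a_j for every pair.
Merge one congruence at a time:
  Start: x ≡ 14 (mod 15).
  Combine with x ≡ 7 (mod 8): gcd(15, 8) = 1; 7 - 14 = -7, which IS divisible by 1, so compatible.
    Write x = 14 + 15·t and substitute into x ≡ 7 (mod 8): 15·t ≡ 7 − 14 = -7 (mod 8).
    Reduce coefficients mod 8: 7·t ≡ 1 (mod 8).
    The inverse of 7 mod 8 is 7 (since 7·7 = 49 = 6·8 + 1), so t ≡ 7·1 = 7 ≡ 7 (mod 8).
    Then x = 14 + 15·7 = 119, valid modulo lcm(15, 8) = 120: x ≡ 119 (mod 120).
  Combine with x ≡ 0 (mod 6): gcd(120, 6) = 6, and 0 - 119 = -119 is NOT divisible by 6.
    ⇒ system is inconsistent (no integer solution).

No solution (the system is inconsistent).


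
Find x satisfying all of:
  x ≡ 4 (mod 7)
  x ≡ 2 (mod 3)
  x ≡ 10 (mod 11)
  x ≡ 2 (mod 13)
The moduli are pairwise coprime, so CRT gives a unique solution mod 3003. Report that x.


Product of moduli M = 7 · 3 · 11 · 13 = 3003.
Merge one congruence at a time:
  Start: x ≡ 4 (mod 7).
  Combine with x ≡ 2 (mod 3); new modulus lcm = 21.
    Write x = 4 + 7·t and substitute into x ≡ 2 (mod 3): 7·t ≡ 2 − 4 = -2 (mod 3).
    Reduce coefficients mod 3: 1·t ≡ 1 (mod 3).
    So t ≡ 1 (mod 3).
    Then x = 4 + 7·1 = 11, valid modulo lcm(7, 3) = 21: x ≡ 11 (mod 21).
  Combine with x ≡ 10 (mod 11); new modulus lcm = 231.
    Write x = 11 + 21·t and substitute into x ≡ 10 (mod 11): 21·t ≡ 10 − 11 = -1 (mod 11).
    Reduce coefficients mod 11: 10·t ≡ 10 (mod 11).
    The inverse of 10 mod 11 is 10 (since 10·10 = 100 = 9·11 + 1), so t ≡ 10·10 = 100 ≡ 1 (mod 11).
    Then x = 11 + 21·1 = 32, valid modulo lcm(21, 11) = 231: x ≡ 32 (mod 231).
  Combine with x ≡ 2 (mod 13); new modulus lcm = 3003.
    Write x = 32 + 231·t and substitute into x ≡ 2 (mod 13): 231·t ≡ 2 − 32 = -30 (mod 13).
    Reduce coefficients mod 13: 10·t ≡ 9 (mod 13).
    The inverse of 10 mod 13 is 4 (since 10·4 = 40 = 3·13 + 1), so t ≡ 4·9 = 36 ≡ 10 (mod 13).
    Then x = 32 + 231·10 = 2342, valid modulo lcm(231, 13) = 3003: x ≡ 2342 (mod 3003).
Verify against each original: 2342 mod 7 = 4, 2342 mod 3 = 2, 2342 mod 11 = 10, 2342 mod 13 = 2.

x ≡ 2342 (mod 3003).


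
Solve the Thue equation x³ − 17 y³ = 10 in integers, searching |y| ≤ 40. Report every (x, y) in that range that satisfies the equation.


The equation is x³ - 17y³ = 10. For fixed y, x³ = 17·y³ + 10, so a solution requires the RHS to be a perfect cube.
Strategy: iterate y from -40 to 40, compute RHS = 17·y³ + 10, and check whether it is a (positive or negative) perfect cube.
Check small values of y:
  y = 0: RHS = 10 is not a perfect cube.
  y = 1: RHS = 27 = (3)³ ⇒ x = 3 works.
  y = -1: RHS = -7 is not a perfect cube.
  y = 2: RHS = 146 is not a perfect cube.
  y = -2: RHS = -126 is not a perfect cube.
  y = 3: RHS = 469 is not a perfect cube.
  y = -3: RHS = -449 is not a perfect cube.
Continuing the search up to |y| = 40 finds no further solutions beyond those listed.
Collected solutions: (3, 1).

Solutions (with |y| ≤ 40): (3, 1).


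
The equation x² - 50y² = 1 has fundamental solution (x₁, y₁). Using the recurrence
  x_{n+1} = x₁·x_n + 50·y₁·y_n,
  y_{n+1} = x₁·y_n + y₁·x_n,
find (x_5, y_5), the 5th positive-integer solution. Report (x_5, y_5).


Step 1: Find the fundamental solution (x₁, y₁) of x² - 50y² = 1.
  Expand √50 as a continued fraction. a₀ = ⌊√50⌋ = 7; iterate m_{k+1} = d_k·a_k − m_k, d_{k+1} = (50 − m_{k+1}²)/d_k, a_{k+1} = ⌊(a₀ + m_{k+1})/d_{k+1}⌋ (starting m₀ = 0, d₀ = 1), with convergents p_k = a_k·p_{k-1} + p_{k-2}, q_k = a_k·q_{k-1} + q_{k-2} (p₋₁ = 1, q₋₁ = 0):
  k = 0: a₀ = 7; p₀/q₀ = 7/1; p₀² − 50·q₀² = 49 − 50 = -1.
  k = 1: m = 7, d = 1, a = ⌊(7 + 7)/1⌋ = 14; p/q = (14·7 + 1)/(14·1 + 0) = 99/14; p² − 50·q² = 9801 − 9800 = 1.
  The first convergent with p² − 50·q² = 1 gives the fundamental solution (x₁, y₁) = (99, 14).
Step 2: Apply the recurrence (x_{n+1}, y_{n+1}) = (x₁x_n + 50y₁y_n, x₁y_n + y₁x_n) repeatedly.
  From (x_1, y_1) = (99, 14): x_2 = 99·99 + 50·14·14 = 19601; y_2 = 99·14 + 14·99 = 2772.
  From (x_2, y_2) = (19601, 2772): x_3 = 99·19601 + 50·14·2772 = 3880899; y_3 = 99·2772 + 14·19601 = 548842.
  From (x_3, y_3) = (3880899, 548842): x_4 = 99·3880899 + 50·14·548842 = 768398401; y_4 = 99·548842 + 14·3880899 = 108667944.
  From (x_4, y_4) = (768398401, 108667944): x_5 = 99·768398401 + 50·14·108667944 = 152139002499; y_5 = 99·108667944 + 14·768398401 = 21515704070.
Step 3: Verify x_5² - 50·y_5² = 23146276081390728245001 - 23146276081390728245000 = 1 (should be 1). ✓

(x_1, y_1) = (99, 14); (x_5, y_5) = (152139002499, 21515704070).


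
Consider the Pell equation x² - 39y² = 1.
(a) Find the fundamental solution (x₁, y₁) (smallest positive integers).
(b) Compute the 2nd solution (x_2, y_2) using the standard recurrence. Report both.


Step 1: Find the fundamental solution (x₁, y₁) of x² - 39y² = 1.
  Expand √39 as a continued fraction. a₀ = ⌊√39⌋ = 6; iterate m_{k+1} = d_k·a_k − m_k, d_{k+1} = (39 − m_{k+1}²)/d_k, a_{k+1} = ⌊(a₀ + m_{k+1})/d_{k+1}⌋ (starting m₀ = 0, d₀ = 1), with convergents p_k = a_k·p_{k-1} + p_{k-2}, q_k = a_k·q_{k-1} + q_{k-2} (p₋₁ = 1, q₋₁ = 0):
  k = 0: a₀ = 6; p₀/q₀ = 6/1; p₀² − 39·q₀² = 36 − 39 = -3.
  k = 1: m = 6, d = 3, a = ⌊(6 + 6)/3⌋ = 4; p/q = (4·6 + 1)/(4·1 + 0) = 25/4; p² − 39·q² = 625 − 624 = 1.
  The first convergent with p² − 39·q² = 1 gives the fundamental solution (x₁, y₁) = (25, 4).
Step 2: Apply the recurrence (x_{n+1}, y_{n+1}) = (x₁x_n + 39y₁y_n, x₁y_n + y₁x_n) repeatedly.
  From (x_1, y_1) = (25, 4): x_2 = 25·25 + 39·4·4 = 1249; y_2 = 25·4 + 4·25 = 200.
Step 3: Verify x_2² - 39·y_2² = 1560001 - 1560000 = 1 (should be 1). ✓

(x_1, y_1) = (25, 4); (x_2, y_2) = (1249, 200).


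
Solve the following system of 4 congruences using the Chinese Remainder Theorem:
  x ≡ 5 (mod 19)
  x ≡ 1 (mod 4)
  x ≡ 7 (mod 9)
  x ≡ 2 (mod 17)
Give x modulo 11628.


Product of moduli M = 19 · 4 · 9 · 17 = 11628.
Merge one congruence at a time:
  Start: x ≡ 5 (mod 19).
  Combine with x ≡ 1 (mod 4); new modulus lcm = 76.
    Write x = 5 + 19·t and substitute into x ≡ 1 (mod 4): 19·t ≡ 1 − 5 = -4 (mod 4).
    Reduce coefficients mod 4: 3·t ≡ 0 (mod 4).
    The inverse of 3 mod 4 is 3 (since 3·3 = 9 = 2·4 + 1), so t ≡ 3·0 = 0 ≡ 0 (mod 4).
    Then x = 5 + 19·0 = 5, valid modulo lcm(19, 4) = 76: x ≡ 5 (mod 76).
  Combine with x ≡ 7 (mod 9); new modulus lcm = 684.
    Write x = 5 + 76·t and substitute into x ≡ 7 (mod 9): 76·t ≡ 7 − 5 = 2 (mod 9).
    Reduce coefficients mod 9: 4·t ≡ 2 (mod 9).
    The inverse of 4 mod 9 is 7 (since 4·7 = 28 = 3·9 + 1), so t ≡ 7·2 = 14 ≡ 5 (mod 9).
    Then x = 5 + 76·5 = 385, valid modulo lcm(76, 9) = 684: x ≡ 385 (mod 684).
  Combine with x ≡ 2 (mod 17); new modulus lcm = 11628.
    Write x = 385 + 684·t and substitute into x ≡ 2 (mod 17): 684·t ≡ 2 − 385 = -383 (mod 17).
    Reduce coefficients mod 17: 4·t ≡ 8 (mod 17).
    The inverse of 4 mod 17 is 13 (since 4·13 = 52 = 3·17 + 1), so t ≡ 13·8 = 104 ≡ 2 (mod 17).
    Then x = 385 + 684·2 = 1753, valid modulo lcm(684, 17) = 11628: x ≡ 1753 (mod 11628).
Verify against each original: 1753 mod 19 = 5, 1753 mod 4 = 1, 1753 mod 9 = 7, 1753 mod 17 = 2.

x ≡ 1753 (mod 11628).


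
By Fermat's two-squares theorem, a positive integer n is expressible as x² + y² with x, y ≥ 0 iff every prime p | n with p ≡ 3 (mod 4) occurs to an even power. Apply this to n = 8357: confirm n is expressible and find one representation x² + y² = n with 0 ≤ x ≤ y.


Step 1: Factor n = 8357 = 61 · 137.
Step 2: Check the mod-4 condition on each prime factor: 61 ≡ 1 (mod 4), exponent 1; 137 ≡ 1 (mod 4), exponent 1.
All primes ≡ 3 (mod 4) appear to even exponent (or don't appear), so by the two-squares theorem n IS expressible as a sum of two squares.
Step 3: Build a representation. Here n = 61 · 137 is a product of primes ≡ 1 (mod 4). Each prime p ≡ 1 (mod 4) is itself a sum of two squares; find a² by testing p − a² for a perfect square:
  61: 61 − 1² = 60, 61 − 2² = 57, 61 − 3² = 52, 61 − 4² = 45, 61 − 5² = 36 = 6² ⇒ 61 = 5² + 6².
  137: 137 − 1² = 136, 137 − 2² = 133, 137 − 3² = 128, 137 − 4² = 121 = 11² ⇒ 137 = 4² + 11².
  Combine using the Brahmagupta–Fibonacci identity (a² + b²)(c² + d²) = (ac − bd)² + (ad + bc)² = (ac + bd)² + (ad − bc)²:
  61 · 137 = 8357: from (5² + 6²)(4² + 11²), take (5·4 − 6·11, 5·11 + 6·4) = (20 − 66, 55 + 24) = (-46, 79); dropping signs (only squares matter) gives (46, 79); check 46² + 79² = 2116 + 6241 = 8357 ✓.
Step 4: Order so x ≤ y and verify: 46² + 79² = 2116 + 6241 = 8357 = n. ✓

n = 8357 = 46² + 79² (one valid representation with x ≤ y).


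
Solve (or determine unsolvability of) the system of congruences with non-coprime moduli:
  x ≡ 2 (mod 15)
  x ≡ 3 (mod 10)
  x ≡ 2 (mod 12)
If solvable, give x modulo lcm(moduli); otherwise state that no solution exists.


Moduli 15, 10, 12 are not pairwise coprime, so CRT works modulo lcm(m_i) when all pairwise compatibility conditions hold.
Pairwise compatibility: gcd(m_i, m_j) must divide a_i - a_j for every pair.
Merge one congruence at a time:
  Start: x ≡ 2 (mod 15).
  Combine with x ≡ 3 (mod 10): gcd(15, 10) = 5, and 3 - 2 = 1 is NOT divisible by 5.
    ⇒ system is inconsistent (no integer solution).

No solution (the system is inconsistent).


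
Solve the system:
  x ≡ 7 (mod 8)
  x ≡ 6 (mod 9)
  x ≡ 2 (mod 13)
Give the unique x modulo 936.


Moduli 8, 9, 13 are pairwise coprime; by CRT there is a unique solution modulo M = 8 · 9 · 13 = 936.
Solve pairwise, accumulating the modulus:
  Start with x ≡ 7 (mod 8).
  Combine with x ≡ 6 (mod 9): since gcd(8, 9) = 1, we get a unique residue mod 72.
    Write x = 7 + 8·t and substitute into x ≡ 6 (mod 9): 8·t ≡ 6 − 7 = -1 (mod 9).
    Reduce coefficients mod 9: 8·t ≡ 8 (mod 9).
    The inverse of 8 mod 9 is 8 (since 8·8 = 64 = 7·9 + 1), so t ≡ 8·8 = 64 ≡ 1 (mod 9).
    Then x = 7 + 8·1 = 15, valid modulo lcm(8, 9) = 72: x ≡ 15 (mod 72).
  Combine with x ≡ 2 (mod 13): since gcd(72, 13) = 1, we get a unique residue mod 936.
    Write x = 15 + 72·t and substitute into x ≡ 2 (mod 13): 72·t ≡ 2 − 15 = -13 (mod 13).
    Reduce coefficients mod 13: 7·t ≡ 0 (mod 13).
    The inverse of 7 mod 13 is 2 (since 7·2 = 14 = 1·13 + 1), so t ≡ 2·0 = 0 ≡ 0 (mod 13).
    Then x = 15 + 72·0 = 15, valid modulo lcm(72, 13) = 936: x ≡ 15 (mod 936).
Verify: 15 mod 8 = 7 ✓, 15 mod 9 = 6 ✓, 15 mod 13 = 2 ✓.

x ≡ 15 (mod 936).


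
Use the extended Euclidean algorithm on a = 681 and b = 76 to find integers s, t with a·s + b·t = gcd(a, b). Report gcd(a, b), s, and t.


Euclidean algorithm on (681, 76) — divide until remainder is 0:
  681 = 8 · 76 + 73
  76 = 1 · 73 + 3
  73 = 24 · 3 + 1
  3 = 3 · 1 + 0
gcd(681, 76) = 1.
Track Bezout coefficients alongside the remainders: start with r₀ = 681 = a·1 + b·0 (s = 1, t = 0) and r₁ = 76 = a·0 + b·1 (s = 0, t = 1); each new remainder r_{k+1} = r_{k-1} − q_k·r_k inherits s_{k+1} = s_{k-1} − q_k·s_k, t_{k+1} = t_{k-1} − q_k·t_k, so r_k = a·s_k + b·t_k at every step:
  q = 8: r = 73, s = 1 − 8·0 = 1, t = 0 − 8·1 = -8  (check: 681·1 + 76·(-8) = 73)
  q = 1: r = 3, s = 0 − 1·1 = -1, t = 1 − 1·(-8) = 9  (check: 681·(-1) + 76·9 = 3)
  q = 24: r = 1, s = 1 − 24·(-1) = 25, t = -8 − 24·9 = -224  (check: 681·25 + 76·(-224) = 1)
The row with r = 1 (the gcd) gives the Bezout coefficients s = 25, t = -224.
Result: 681 · (25) + 76 · (-224) = 1.

gcd(681, 76) = 1; s = 25, t = -224 (check: 681·25 + 76·(-224) = 1).


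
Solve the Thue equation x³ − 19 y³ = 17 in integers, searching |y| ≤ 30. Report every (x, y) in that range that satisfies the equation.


The equation is x³ - 19y³ = 17. For fixed y, x³ = 19·y³ + 17, so a solution requires the RHS to be a perfect cube.
Strategy: iterate y from -30 to 30, compute RHS = 19·y³ + 17, and check whether it is a (positive or negative) perfect cube.
Check small values of y:
  y = 0: RHS = 17 is not a perfect cube.
  y = 1: RHS = 36 is not a perfect cube.
  y = -1: RHS = -2 is not a perfect cube.
  y = 2: RHS = 169 is not a perfect cube.
  y = -2: RHS = -135 is not a perfect cube.
  y = 3: RHS = 530 is not a perfect cube.
  y = -3: RHS = -496 is not a perfect cube.
Continuing the search up to |y| = 30 finds no solutions either.
No (x, y) in the scanned range satisfies the equation.

No integer solutions with |y| ≤ 30.


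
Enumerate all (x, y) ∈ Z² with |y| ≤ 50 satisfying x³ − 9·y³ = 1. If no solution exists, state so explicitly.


The equation is x³ - 9y³ = 1. For fixed y, x³ = 9·y³ + 1, so a solution requires the RHS to be a perfect cube.
Strategy: iterate y from -50 to 50, compute RHS = 9·y³ + 1, and check whether it is a (positive or negative) perfect cube.
Check small values of y:
  y = 0: RHS = 1 = (1)³ ⇒ x = 1 works.
  y = 1: RHS = 10 is not a perfect cube.
  y = -1: RHS = -8 = (-2)³ ⇒ x = -2 works.
  y = 2: RHS = 73 is not a perfect cube.
  y = -2: RHS = -71 is not a perfect cube.
  y = 3: RHS = 244 is not a perfect cube.
  y = -3: RHS = -242 is not a perfect cube.
Continuing the search up to |y| = 50 finds no further solutions beyond those listed.
Collected solutions: (1, 0), (-2, -1).

Solutions (with |y| ≤ 50): (1, 0), (-2, -1).


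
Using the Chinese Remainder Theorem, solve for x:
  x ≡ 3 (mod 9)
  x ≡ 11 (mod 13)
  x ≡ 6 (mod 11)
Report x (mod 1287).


Moduli 9, 13, 11 are pairwise coprime; by CRT there is a unique solution modulo M = 9 · 13 · 11 = 1287.
Solve pairwise, accumulating the modulus:
  Start with x ≡ 3 (mod 9).
  Combine with x ≡ 11 (mod 13): since gcd(9, 13) = 1, we get a unique residue mod 117.
    Write x = 3 + 9·t and substitute into x ≡ 11 (mod 13): 9·t ≡ 11 − 3 = 8 (mod 13).
    The inverse of 9 mod 13 is 3 (since 9·3 = 27 = 2·13 + 1), so t ≡ 3·8 = 24 ≡ 11 (mod 13).
    Then x = 3 + 9·11 = 102, valid modulo lcm(9, 13) = 117: x ≡ 102 (mod 117).
  Combine with x ≡ 6 (mod 11): since gcd(117, 11) = 1, we get a unique residue mod 1287.
    Write x = 102 + 117·t and substitute into x ≡ 6 (mod 11): 117·t ≡ 6 − 102 = -96 (mod 11).
    Reduce coefficients mod 11: 7·t ≡ 3 (mod 11).
    The inverse of 7 mod 11 is 8 (since 7·8 = 56 = 5·11 + 1), so t ≡ 8·3 = 24 ≡ 2 (mod 11).
    Then x = 102 + 117·2 = 336, valid modulo lcm(117, 11) = 1287: x ≡ 336 (mod 1287).
Verify: 336 mod 9 = 3 ✓, 336 mod 13 = 11 ✓, 336 mod 11 = 6 ✓.

x ≡ 336 (mod 1287).


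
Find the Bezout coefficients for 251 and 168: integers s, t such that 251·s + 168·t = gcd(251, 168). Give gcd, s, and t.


Euclidean algorithm on (251, 168) — divide until remainder is 0:
  251 = 1 · 168 + 83
  168 = 2 · 83 + 2
  83 = 41 · 2 + 1
  2 = 2 · 1 + 0
gcd(251, 168) = 1.
Track Bezout coefficients alongside the remainders: start with r₀ = 251 = a·1 + b·0 (s = 1, t = 0) and r₁ = 168 = a·0 + b·1 (s = 0, t = 1); each new remainder r_{k+1} = r_{k-1} − q_k·r_k inherits s_{k+1} = s_{k-1} − q_k·s_k, t_{k+1} = t_{k-1} − q_k·t_k, so r_k = a·s_k + b·t_k at every step:
  q = 1: r = 83, s = 1 − 1·0 = 1, t = 0 − 1·1 = -1  (check: 251·1 + 168·(-1) = 83)
  q = 2: r = 2, s = 0 − 2·1 = -2, t = 1 − 2·(-1) = 3  (check: 251·(-2) + 168·3 = 2)
  q = 41: r = 1, s = 1 − 41·(-2) = 83, t = -1 − 41·3 = -124  (check: 251·83 + 168·(-124) = 1)
The row with r = 1 (the gcd) gives the Bezout coefficients s = 83, t = -124.
Result: 251 · (83) + 168 · (-124) = 1.

gcd(251, 168) = 1; s = 83, t = -124 (check: 251·83 + 168·(-124) = 1).


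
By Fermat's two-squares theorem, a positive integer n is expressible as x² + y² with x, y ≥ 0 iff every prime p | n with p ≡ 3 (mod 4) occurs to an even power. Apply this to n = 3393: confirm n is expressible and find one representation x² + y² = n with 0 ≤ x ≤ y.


Step 1: Factor n = 3393 = 3^2 · 13 · 29.
Step 2: Check the mod-4 condition on each prime factor: 3 ≡ 3 (mod 4), exponent 2 (must be even); 13 ≡ 1 (mod 4), exponent 1; 29 ≡ 1 (mod 4), exponent 1.
All primes ≡ 3 (mod 4) appear to even exponent (or don't appear), so by the two-squares theorem n IS expressible as a sum of two squares.
Step 3: Build a representation. Group n = k² · m with k = 3 and m = 13 · 29 = 377 (a product of primes ≡ 1 (mod 4)); a representation of m scales to one of n via (k·x)² + (k·y)² = k²(x² + y²). Each prime p ≡ 1 (mod 4) is itself a sum of two squares; find a² by testing p − a² for a perfect square:
  13: 13 − 1² = 12, 13 − 2² = 9 = 3² ⇒ 13 = 2² + 3².
  29: 29 − 1² = 28, 29 − 2² = 25 = 5² ⇒ 29 = 2² + 5².
  Combine using the Brahmagupta–Fibonacci identity (a² + b²)(c² + d²) = (ac − bd)² + (ad + bc)² = (ac + bd)² + (ad − bc)²:
  13 · 29 = 377: from (2² + 3²)(2² + 5²), take (2·2 − 3·5, 2·5 + 3·2) = (4 − 15, 10 + 6) = (-11, 16); dropping signs (only squares matter) gives (11, 16); check 11² + 16² = 121 + 256 = 377 ✓.
  Scale by k = 3: (3·11, 3·16) = (33, 48).
Step 4: Order so x ≤ y and verify: 33² + 48² = 1089 + 2304 = 3393 = n. ✓

n = 3393 = 33² + 48² (one valid representation with x ≤ y).


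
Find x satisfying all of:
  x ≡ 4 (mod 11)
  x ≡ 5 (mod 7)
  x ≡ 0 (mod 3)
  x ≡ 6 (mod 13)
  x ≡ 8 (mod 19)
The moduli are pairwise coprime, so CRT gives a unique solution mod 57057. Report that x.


Product of moduli M = 11 · 7 · 3 · 13 · 19 = 57057.
Merge one congruence at a time:
  Start: x ≡ 4 (mod 11).
  Combine with x ≡ 5 (mod 7); new modulus lcm = 77.
    Write x = 4 + 11·t and substitute into x ≡ 5 (mod 7): 11·t ≡ 5 − 4 = 1 (mod 7).
    Reduce coefficients mod 7: 4·t ≡ 1 (mod 7).
    The inverse of 4 mod 7 is 2 (since 4·2 = 8 = 1·7 + 1), so t ≡ 2·1 = 2 ≡ 2 (mod 7).
    Then x = 4 + 11·2 = 26, valid modulo lcm(11, 7) = 77: x ≡ 26 (mod 77).
  Combine with x ≡ 0 (mod 3); new modulus lcm = 231.
    Write x = 26 + 77·t and substitute into x ≡ 0 (mod 3): 77·t ≡ 0 − 26 = -26 (mod 3).
    Reduce coefficients mod 3: 2·t ≡ 1 (mod 3).
    The inverse of 2 mod 3 is 2 (since 2·2 = 4 = 1·3 + 1), so t ≡ 2·1 = 2 ≡ 2 (mod 3).
    Then x = 26 + 77·2 = 180, valid modulo lcm(77, 3) = 231: x ≡ 180 (mod 231).
  Combine with x ≡ 6 (mod 13); new modulus lcm = 3003.
    Write x = 180 + 231·t and substitute into x ≡ 6 (mod 13): 231·t ≡ 6 − 180 = -174 (mod 13).
    Reduce coefficients mod 13: 10·t ≡ 8 (mod 13).
    The inverse of 10 mod 13 is 4 (since 10·4 = 40 = 3·13 + 1), so t ≡ 4·8 = 32 ≡ 6 (mod 13).
    Then x = 180 + 231·6 = 1566, valid modulo lcm(231, 13) = 3003: x ≡ 1566 (mod 3003).
  Combine with x ≡ 8 (mod 19); new modulus lcm = 57057.
    Write x = 1566 + 3003·t and substitute into x ≡ 8 (mod 19): 3003·t ≡ 8 − 1566 = -1558 (mod 19).
    Reduce coefficients mod 19: 1·t ≡ 0 (mod 19).
    So t ≡ 0 (mod 19).
    Then x = 1566 + 3003·0 = 1566, valid modulo lcm(3003, 19) = 57057: x ≡ 1566 (mod 57057).
Verify against each original: 1566 mod 11 = 4, 1566 mod 7 = 5, 1566 mod 3 = 0, 1566 mod 13 = 6, 1566 mod 19 = 8.

x ≡ 1566 (mod 57057).


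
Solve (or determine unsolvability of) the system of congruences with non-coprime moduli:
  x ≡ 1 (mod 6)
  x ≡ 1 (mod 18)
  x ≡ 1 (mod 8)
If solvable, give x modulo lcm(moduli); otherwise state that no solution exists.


Moduli 6, 18, 8 are not pairwise coprime, so CRT works modulo lcm(m_i) when all pairwise compatibility conditions hold.
Pairwise compatibility: gcd(m_i, m_j) must divide a_i - a_j for every pair.
Merge one congruence at a time:
  Start: x ≡ 1 (mod 6).
  Combine with x ≡ 1 (mod 18): gcd(6, 18) = 6; 1 - 1 = 0, which IS divisible by 6, so compatible.
    Write x = 1 + 6·t and substitute into x ≡ 1 (mod 18): 6·t ≡ 1 − 1 = 0 (mod 18).
    Divide the congruence (and modulus) by g = 6: 1·t ≡ 0 (mod 3).
    So t ≡ 0 (mod 3).
    Then x = 1 + 6·0 = 1, valid modulo lcm(6, 18) = 18: x ≡ 1 (mod 18).
  Combine with x ≡ 1 (mod 8): gcd(18, 8) = 2; 1 - 1 = 0, which IS divisible by 2, so compatible.
    Write x = 1 + 18·t and substitute into x ≡ 1 (mod 8): 18·t ≡ 1 − 1 = 0 (mod 8).
    Divide the congruence (and modulus) by g = 2: 9·t ≡ 0 (mod 4).
    Reduce coefficients mod 4: 1·t ≡ 0 (mod 4).
    So t ≡ 0 (mod 4).
    Then x = 1 + 18·0 = 1, valid modulo lcm(18, 8) = 72: x ≡ 1 (mod 72).
Verify: 1 mod 6 = 1, 1 mod 18 = 1, 1 mod 8 = 1.

x ≡ 1 (mod 72).


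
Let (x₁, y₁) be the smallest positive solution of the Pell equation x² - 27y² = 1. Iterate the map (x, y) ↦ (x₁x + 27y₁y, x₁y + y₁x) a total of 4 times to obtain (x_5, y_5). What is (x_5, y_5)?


Step 1: Find the fundamental solution (x₁, y₁) of x² - 27y² = 1.
  Expand √27 as a continued fraction. a₀ = ⌊√27⌋ = 5; iterate m_{k+1} = d_k·a_k − m_k, d_{k+1} = (27 − m_{k+1}²)/d_k, a_{k+1} = ⌊(a₀ + m_{k+1})/d_{k+1}⌋ (starting m₀ = 0, d₀ = 1), with convergents p_k = a_k·p_{k-1} + p_{k-2}, q_k = a_k·q_{k-1} + q_{k-2} (p₋₁ = 1, q₋₁ = 0):
  k = 0: a₀ = 5; p₀/q₀ = 5/1; p₀² − 27·q₀² = 25 − 27 = -2.
  k = 1: m = 5, d = 2, a = ⌊(5 + 5)/2⌋ = 5; p/q = (5·5 + 1)/(5·1 + 0) = 26/5; p² − 27·q² = 676 − 675 = 1.
  The first convergent with p² − 27·q² = 1 gives the fundamental solution (x₁, y₁) = (26, 5).
Step 2: Apply the recurrence (x_{n+1}, y_{n+1}) = (x₁x_n + 27y₁y_n, x₁y_n + y₁x_n) repeatedly.
  From (x_1, y_1) = (26, 5): x_2 = 26·26 + 27·5·5 = 1351; y_2 = 26·5 + 5·26 = 260.
  From (x_2, y_2) = (1351, 260): x_3 = 26·1351 + 27·5·260 = 70226; y_3 = 26·260 + 5·1351 = 13515.
  From (x_3, y_3) = (70226, 13515): x_4 = 26·70226 + 27·5·13515 = 3650401; y_4 = 26·13515 + 5·70226 = 702520.
  From (x_4, y_4) = (3650401, 702520): x_5 = 26·3650401 + 27·5·702520 = 189750626; y_5 = 26·702520 + 5·3650401 = 36517525.
Step 3: Verify x_5² - 27·y_5² = 36005300067391876 - 36005300067391875 = 1 (should be 1). ✓

(x_1, y_1) = (26, 5); (x_5, y_5) = (189750626, 36517525).


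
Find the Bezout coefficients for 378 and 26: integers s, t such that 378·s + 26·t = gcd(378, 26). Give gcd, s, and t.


Euclidean algorithm on (378, 26) — divide until remainder is 0:
  378 = 14 · 26 + 14
  26 = 1 · 14 + 12
  14 = 1 · 12 + 2
  12 = 6 · 2 + 0
gcd(378, 26) = 2.
Track Bezout coefficients alongside the remainders: start with r₀ = 378 = a·1 + b·0 (s = 1, t = 0) and r₁ = 26 = a·0 + b·1 (s = 0, t = 1); each new remainder r_{k+1} = r_{k-1} − q_k·r_k inherits s_{k+1} = s_{k-1} − q_k·s_k, t_{k+1} = t_{k-1} − q_k·t_k, so r_k = a·s_k + b·t_k at every step:
  q = 14: r = 14, s = 1 − 14·0 = 1, t = 0 − 14·1 = -14  (check: 378·1 + 26·(-14) = 14)
  q = 1: r = 12, s = 0 − 1·1 = -1, t = 1 − 1·(-14) = 15  (check: 378·(-1) + 26·15 = 12)
  q = 1: r = 2, s = 1 − 1·(-1) = 2, t = -14 − 1·15 = -29  (check: 378·2 + 26·(-29) = 2)
The row with r = 2 (the gcd) gives the Bezout coefficients s = 2, t = -29.
Result: 378 · (2) + 26 · (-29) = 2.

gcd(378, 26) = 2; s = 2, t = -29 (check: 378·2 + 26·(-29) = 2).


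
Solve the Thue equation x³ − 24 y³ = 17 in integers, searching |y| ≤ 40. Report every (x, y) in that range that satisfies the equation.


The equation is x³ - 24y³ = 17. For fixed y, x³ = 24·y³ + 17, so a solution requires the RHS to be a perfect cube.
Strategy: iterate y from -40 to 40, compute RHS = 24·y³ + 17, and check whether it is a (positive or negative) perfect cube.
Check small values of y:
  y = 0: RHS = 17 is not a perfect cube.
  y = 1: RHS = 41 is not a perfect cube.
  y = -1: RHS = -7 is not a perfect cube.
  y = 2: RHS = 209 is not a perfect cube.
  y = -2: RHS = -175 is not a perfect cube.
  y = 3: RHS = 665 is not a perfect cube.
  y = -3: RHS = -631 is not a perfect cube.
Continuing the search up to |y| = 40 finds no solutions either.
No (x, y) in the scanned range satisfies the equation.

No integer solutions with |y| ≤ 40.


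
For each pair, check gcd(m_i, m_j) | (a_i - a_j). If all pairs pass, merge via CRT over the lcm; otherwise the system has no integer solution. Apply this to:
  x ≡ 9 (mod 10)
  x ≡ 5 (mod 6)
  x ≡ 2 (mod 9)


Moduli 10, 6, 9 are not pairwise coprime, so CRT works modulo lcm(m_i) when all pairwise compatibility conditions hold.
Pairwise compatibility: gcd(m_i, m_j) must divide a_i - a_j for every pair.
Merge one congruence at a time:
  Start: x ≡ 9 (mod 10).
  Combine with x ≡ 5 (mod 6): gcd(10, 6) = 2; 5 - 9 = -4, which IS divisible by 2, so compatible.
    Write x = 9 + 10·t and substitute into x ≡ 5 (mod 6): 10·t ≡ 5 − 9 = -4 (mod 6).
    Divide the congruence (and modulus) by g = 2: 5·t ≡ -2 (mod 3).
    Reduce coefficients mod 3: 2·t ≡ 1 (mod 3).
    The inverse of 2 mod 3 is 2 (since 2·2 = 4 = 1·3 + 1), so t ≡ 2·1 = 2 ≡ 2 (mod 3).
    Then x = 9 + 10·2 = 29, valid modulo lcm(10, 6) = 30: x ≡ 29 (mod 30).
  Combine with x ≡ 2 (mod 9): gcd(30, 9) = 3; 2 - 29 = -27, which IS divisible by 3, so compatible.
    Write x = 29 + 30·t and substitute into x ≡ 2 (mod 9): 30·t ≡ 2 − 29 = -27 (mod 9).
    Divide the congruence (and modulus) by g = 3: 10·t ≡ -9 (mod 3).
    Reduce coefficients mod 3: 1·t ≡ 0 (mod 3).
    So t ≡ 0 (mod 3).
    Then x = 29 + 30·0 = 29, valid modulo lcm(30, 9) = 90: x ≡ 29 (mod 90).
Verify: 29 mod 10 = 9, 29 mod 6 = 5, 29 mod 9 = 2.

x ≡ 29 (mod 90).


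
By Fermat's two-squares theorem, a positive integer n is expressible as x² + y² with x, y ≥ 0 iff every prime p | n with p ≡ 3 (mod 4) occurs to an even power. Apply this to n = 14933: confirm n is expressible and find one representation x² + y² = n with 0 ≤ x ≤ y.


Step 1: Factor n = 14933 = 109 · 137.
Step 2: Check the mod-4 condition on each prime factor: 109 ≡ 1 (mod 4), exponent 1; 137 ≡ 1 (mod 4), exponent 1.
All primes ≡ 3 (mod 4) appear to even exponent (or don't appear), so by the two-squares theorem n IS expressible as a sum of two squares.
Step 3: Build a representation. Here n = 109 · 137 is a product of primes ≡ 1 (mod 4). Each prime p ≡ 1 (mod 4) is itself a sum of two squares; find a² by testing p − a² for a perfect square:
  109: 109 − 1² = 108, 109 − 2² = 105, 109 − 3² = 100 = 10² ⇒ 109 = 3² + 10².
  137: 137 − 1² = 136, 137 − 2² = 133, 137 − 3² = 128, 137 − 4² = 121 = 11² ⇒ 137 = 4² + 11².
  Combine using the Brahmagupta–Fibonacci identity (a² + b²)(c² + d²) = (ac − bd)² + (ad + bc)² = (ac + bd)² + (ad − bc)²:
  109 · 137 = 14933: from (3² + 10²)(4² + 11²), take (3·4 − 10·11, 3·11 + 10·4) = (12 − 110, 33 + 40) = (-98, 73); dropping signs (only squares matter) gives (98, 73); check 98² + 73² = 9604 + 5329 = 14933 ✓.
Step 4: Order so x ≤ y and verify: 73² + 98² = 5329 + 9604 = 14933 = n. ✓

n = 14933 = 73² + 98² (one valid representation with x ≤ y).


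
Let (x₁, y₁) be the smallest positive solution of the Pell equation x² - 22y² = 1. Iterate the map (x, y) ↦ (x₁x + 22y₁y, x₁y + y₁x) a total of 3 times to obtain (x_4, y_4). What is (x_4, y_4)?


Step 1: Find the fundamental solution (x₁, y₁) of x² - 22y² = 1.
  Expand √22 as a continued fraction. a₀ = ⌊√22⌋ = 4; iterate m_{k+1} = d_k·a_k − m_k, d_{k+1} = (22 − m_{k+1}²)/d_k, a_{k+1} = ⌊(a₀ + m_{k+1})/d_{k+1}⌋ (starting m₀ = 0, d₀ = 1), with convergents p_k = a_k·p_{k-1} + p_{k-2}, q_k = a_k·q_{k-1} + q_{k-2} (p₋₁ = 1, q₋₁ = 0):
  k = 0: a₀ = 4; p₀/q₀ = 4/1; p₀² − 22·q₀² = 16 − 22 = -6.
  k = 1: m = 4, d = 6, a = ⌊(4 + 4)/6⌋ = 1; p/q = (1·4 + 1)/(1·1 + 0) = 5/1; p² − 22·q² = 25 − 22 = 3.
  k = 2: m = 2, d = 3, a = ⌊(4 + 2)/3⌋ = 2; p/q = (2·5 + 4)/(2·1 + 1) = 14/3; p² − 22·q² = 196 − 198 = -2.
  k = 3: m = 4, d = 2, a = ⌊(4 + 4)/2⌋ = 4; p/q = (4·14 + 5)/(4·3 + 1) = 61/13; p² − 22·q² = 3721 − 3718 = 3.
  k = 4: m = 4, d = 3, a = ⌊(4 + 4)/3⌋ = 2; p/q = (2·61 + 14)/(2·13 + 3) = 136/29; p² − 22·q² = 18496 − 18502 = -6.
  k = 5: m = 2, d = 6, a = ⌊(4 + 2)/6⌋ = 1; p/q = (1·136 + 61)/(1·29 + 13) = 197/42; p² − 22·q² = 38809 − 38808 = 1.
  The first convergent with p² − 22·q² = 1 gives the fundamental solution (x₁, y₁) = (197, 42).
Step 2: Apply the recurrence (x_{n+1}, y_{n+1}) = (x₁x_n + 22y₁y_n, x₁y_n + y₁x_n) repeatedly.
  From (x_1, y_1) = (197, 42): x_2 = 197·197 + 22·42·42 = 77617; y_2 = 197·42 + 42·197 = 16548.
  From (x_2, y_2) = (77617, 16548): x_3 = 197·77617 + 22·42·16548 = 30580901; y_3 = 197·16548 + 42·77617 = 6519870.
  From (x_3, y_3) = (30580901, 6519870): x_4 = 197·30580901 + 22·42·6519870 = 12048797377; y_4 = 197·6519870 + 42·30580901 = 2568812232.
Step 3: Verify x_4² - 22·y_4² = 145173518232002080129 - 145173518232002080128 = 1 (should be 1). ✓

(x_1, y_1) = (197, 42); (x_4, y_4) = (12048797377, 2568812232).
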